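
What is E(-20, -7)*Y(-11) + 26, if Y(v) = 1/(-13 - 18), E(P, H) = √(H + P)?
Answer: 26 - 3*I*√3/31 ≈ 26.0 - 0.16762*I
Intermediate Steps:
Y(v) = -1/31 (Y(v) = 1/(-31) = -1/31)
E(-20, -7)*Y(-11) + 26 = √(-7 - 20)*(-1/31) + 26 = √(-27)*(-1/31) + 26 = (3*I*√3)*(-1/31) + 26 = -3*I*√3/31 + 26 = 26 - 3*I*√3/31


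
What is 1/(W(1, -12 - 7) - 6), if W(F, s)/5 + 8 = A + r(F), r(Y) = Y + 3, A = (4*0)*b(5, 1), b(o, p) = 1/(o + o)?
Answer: -1/26 ≈ -0.038462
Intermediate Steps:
b(o, p) = 1/(2*o)
A = 0 (A = (4*0)*((1/2)/5) = 0*((1/2)*(1/5)) = 0*(1/10) = 0)
r(Y) = 3 + Y
W(F, s) = -25 + 5*F (W(F, s) = -40 + 5*(0 + (3 + F)) = -40 + 5*(3 + F) = -40 + (15 + 5*F) = -25 + 5*F)
1/(W(1, -12 - 7) - 6) = 1/((-25 + 5*1) - 6) = 1/((-25 + 5) - 6) = 1/(-20 - 6) = 1/(-26) = -1/26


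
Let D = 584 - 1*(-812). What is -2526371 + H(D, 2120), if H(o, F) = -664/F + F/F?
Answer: -669488133/265 ≈ -2.5264e+6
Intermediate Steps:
D = 1396 (D = 584 + 812 = 1396)
H(o, F) = 1 - 664/F (H(o, F) = -664/F + 1 = 1 - 664/F)
-2526371 + H(D, 2120) = -2526371 + (-664 + 2120)/2120 = -2526371 + (1/2120)*1456 = -2526371 + 182/265 = -669488133/265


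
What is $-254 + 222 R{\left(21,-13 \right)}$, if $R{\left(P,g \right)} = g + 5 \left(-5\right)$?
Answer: $-8690$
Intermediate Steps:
$R{\left(P,g \right)} = -25 + g$ ($R{\left(P,g \right)} = g - 25 = -25 + g$)
$-254 + 222 R{\left(21,-13 \right)} = -254 + 222 \left(-25 - 13\right) = -254 + 222 \left(-38\right) = -254 - 8436 = -8690$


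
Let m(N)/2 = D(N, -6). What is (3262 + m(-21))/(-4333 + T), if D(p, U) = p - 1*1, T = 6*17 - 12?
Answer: -3218/4243 ≈ -0.75843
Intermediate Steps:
T = 90 (T = 102 - 12 = 90)
D(p, U) = -1 + p (D(p, U) = p - 1 = -1 + p)
m(N) = -2 + 2*N (m(N) = 2*(-1 + N) = -2 + 2*N)
(3262 + m(-21))/(-4333 + T) = (3262 + (-2 + 2*(-21)))/(-4333 + 90) = (3262 + (-2 - 42))/(-4243) = (3262 - 44)*(-1/4243) = 3218*(-1/4243) = -3218/4243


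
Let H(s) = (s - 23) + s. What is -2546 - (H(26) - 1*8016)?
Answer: 5441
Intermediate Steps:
H(s) = -23 + 2*s (H(s) = (-23 + s) + s = -23 + 2*s)
-2546 - (H(26) - 1*8016) = -2546 - ((-23 + 2*26) - 1*8016) = -2546 - ((-23 + 52) - 8016) = -2546 - (29 - 8016) = -2546 - 1*(-7987) = -2546 + 7987 = 5441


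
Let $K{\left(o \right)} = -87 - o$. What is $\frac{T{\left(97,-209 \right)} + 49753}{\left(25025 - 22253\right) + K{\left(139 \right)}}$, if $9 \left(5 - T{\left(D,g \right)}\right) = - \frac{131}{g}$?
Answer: $\frac{93594667}{4789026} \approx 19.544$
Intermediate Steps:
$T{\left(D,g \right)} = 5 + \frac{131}{9 g}$ ($T{\left(D,g \right)} = 5 - \frac{\left(-131\right) \frac{1}{g}}{9} = 5 + \frac{131}{9 g}$)
$\frac{T{\left(97,-209 \right)} + 49753}{\left(25025 - 22253\right) + K{\left(139 \right)}} = \frac{\left(5 + \frac{131}{9 \left(-209\right)}\right) + 49753}{\left(25025 - 22253\right) - 226} = \frac{\left(5 + \frac{131}{9} \left(- \frac{1}{209}\right)\right) + 49753}{2772 - 226} = \frac{\left(5 - \frac{131}{1881}\right) + 49753}{2772 - 226} = \frac{\frac{9274}{1881} + 49753}{2546} = \frac{93594667}{1881} \cdot \frac{1}{2546} = \frac{93594667}{4789026}$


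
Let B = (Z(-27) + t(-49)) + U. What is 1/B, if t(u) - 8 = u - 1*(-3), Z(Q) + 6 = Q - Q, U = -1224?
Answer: -1/1268 ≈ -0.00078864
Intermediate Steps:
Z(Q) = -6 (Z(Q) = -6 + (Q - Q) = -6 + 0 = -6)
t(u) = 11 + u (t(u) = 8 + (u - 1*(-3)) = 8 + (u + 3) = 8 + (3 + u) = 11 + u)
B = -1268 (B = (-6 + (11 - 49)) - 1224 = (-6 - 38) - 1224 = -44 - 1224 = -1268)
1/B = 1/(-1268) = -1/1268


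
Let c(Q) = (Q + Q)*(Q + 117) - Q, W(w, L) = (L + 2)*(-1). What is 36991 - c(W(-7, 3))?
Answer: 38106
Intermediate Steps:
W(w, L) = -2 - L (W(w, L) = (2 + L)*(-1) = -2 - L)
c(Q) = -Q + 2*Q*(117 + Q) (c(Q) = (2*Q)*(117 + Q) - Q = 2*Q*(117 + Q) - Q = -Q + 2*Q*(117 + Q))
36991 - c(W(-7, 3)) = 36991 - (-2 - 1*3)*(233 + 2*(-2 - 1*3)) = 36991 - (-2 - 3)*(233 + 2*(-2 - 3)) = 36991 - (-5)*(233 + 2*(-5)) = 36991 - (-5)*(233 - 10) = 36991 - (-5)*223 = 36991 - 1*(-1115) = 36991 + 1115 = 38106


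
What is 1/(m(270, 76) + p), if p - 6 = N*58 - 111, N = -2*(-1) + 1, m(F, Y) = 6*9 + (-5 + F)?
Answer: 1/388 ≈ 0.0025773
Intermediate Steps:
m(F, Y) = 49 + F (m(F, Y) = 54 + (-5 + F) = 49 + F)
N = 3 (N = 2 + 1 = 3)
p = 69 (p = 6 + (3*58 - 111) = 6 + (174 - 111) = 6 + 63 = 69)
1/(m(270, 76) + p) = 1/((49 + 270) + 69) = 1/(319 + 69) = 1/388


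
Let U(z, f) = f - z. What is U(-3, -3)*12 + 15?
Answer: 15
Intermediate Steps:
U(-3, -3)*12 + 15 = (-3 - 1*(-3))*12 + 15 = (-3 + 3)*12 + 15 = 0*12 + 15 = 0 + 15 = 15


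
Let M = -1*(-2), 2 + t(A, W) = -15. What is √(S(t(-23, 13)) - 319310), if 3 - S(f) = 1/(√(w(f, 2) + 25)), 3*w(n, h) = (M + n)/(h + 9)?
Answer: √(-287376300 - 10*√330)/30 ≈ 565.07*I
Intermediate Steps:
t(A, W) = -17 (t(A, W) = -2 - 15 = -17)
M = 2
w(n, h) = (2 + n)/(3*(9 + h)) (w(n, h) = ((2 + n)/(h + 9))/3 = ((2 + n)/(9 + h))/3 = (2 + n)/(3*(9 + h)))
S(f) = 3 - 1/√(827/33 + f/33) (S(f) = 3 - 1/(√((2 + f)/(3*(9 + 2)) + 25)) = 3 - 1/(√((⅓)*(2 + f)/11 + 25)) = 3 - 1/(√((⅓)*(1/11)*(2 + f) + 25)) = 3 - 1/(√((2/33 + f/33) + 25)) = 3 - 1/(√(827/33 + f/33)) = 3 - 1/√(827/33 + f/33))
√(S(t(-23, 13)) - 319310) = √((3 - √33/√(827 - 17)) - 319310) = √((3 - √33/√810) - 319310) = √((3 - √33*√10/90) - 319310) = √((3 - √330/90) - 319310) = √(-319307 - √330/90)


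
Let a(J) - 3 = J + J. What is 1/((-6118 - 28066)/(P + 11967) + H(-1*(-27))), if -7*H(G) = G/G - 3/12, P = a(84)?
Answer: -24276/70969 ≈ -0.34206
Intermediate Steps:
a(J) = 3 + 2*J (a(J) = 3 + (J + J) = 3 + 2*J)
P = 171 (P = 3 + 2*84 = 3 + 168 = 171)
H(G) = -3/28 (H(G) = -(G/G - 3/12)/7 = -(1 - 3*1/12)/7 = -(1 - 1/4)/7 = -1/7*3/4 = -3/28)
1/((-6118 - 28066)/(P + 11967) + H(-1*(-27))) = 1/((-6118 - 28066)/(171 + 11967) - 3/28) = 1/(-34184/12138 - 3/28) = 1/(-34184*1/12138 - 3/28) = 1/(-17092/6069 - 3/28) = 1/(-70969/24276) = -24276/70969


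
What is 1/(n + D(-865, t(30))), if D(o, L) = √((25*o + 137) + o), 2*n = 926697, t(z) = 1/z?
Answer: 617798/286255806407 - 4*I*√22353/858767419221 ≈ 2.1582e-6 - 6.9639e-10*I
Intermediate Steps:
n = 926697/2 (n = (½)*926697 = 926697/2 ≈ 4.6335e+5)
D(o, L) = √(137 + 26*o) (D(o, L) = √((137 + 25*o) + o) = √(137 + 26*o))
1/(n + D(-865, t(30))) = 1/(926697/2 + √(137 + 26*(-865))) = 1/(926697/2 + √(137 - 22490)) = 1/(926697/2 + √(-22353)) = 1/(926697/2 + I*√22353)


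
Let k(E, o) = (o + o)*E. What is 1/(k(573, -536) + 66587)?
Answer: -1/547669 ≈ -1.8259e-6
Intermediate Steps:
k(E, o) = 2*E*o (k(E, o) = (2*o)*E = 2*E*o)
1/(k(573, -536) + 66587) = 1/(2*573*(-536) + 66587) = 1/(-614256 + 66587) = 1/(-547669) = -1/547669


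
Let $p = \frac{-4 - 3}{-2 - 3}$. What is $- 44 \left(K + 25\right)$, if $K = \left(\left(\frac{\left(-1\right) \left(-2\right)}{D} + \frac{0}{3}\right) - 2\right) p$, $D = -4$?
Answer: $-946$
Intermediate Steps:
$p = \frac{7}{5}$ ($p = - \frac{7}{-5} = \left(-7\right) \left(- \frac{1}{5}\right) = \frac{7}{5} \approx 1.4$)
$K = - \frac{7}{2}$ ($K = \left(\left(\frac{\left(-1\right) \left(-2\right)}{-4} + \frac{0}{3}\right) - 2\right) \frac{7}{5} = \left(\left(2 \left(- \frac{1}{4}\right) + 0 \cdot \frac{1}{3}\right) - 2\right) \frac{7}{5} = \left(\left(- \frac{1}{2} + 0\right) - 2\right) \frac{7}{5} = \left(- \frac{1}{2} - 2\right) \frac{7}{5} = \left(- \frac{5}{2}\right) \frac{7}{5} = - \frac{7}{2} \approx -3.5$)
$- 44 \left(K + 25\right) = - 44 \left(- \frac{7}{2} + 25\right) = \left(-44\right) \frac{43}{2} = -946$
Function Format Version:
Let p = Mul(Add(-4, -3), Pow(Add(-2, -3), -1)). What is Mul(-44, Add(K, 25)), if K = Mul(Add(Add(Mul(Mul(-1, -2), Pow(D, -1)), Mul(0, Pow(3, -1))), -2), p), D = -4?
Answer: -946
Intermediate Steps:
p = Rational(7, 5) (p = Mul(-7, Pow(-5, -1)) = Mul(-7, Rational(-1, 5)) = Rational(7, 5) ≈ 1.4000)
K = Rational(-7, 2) (K = Mul(Add(Add(Mul(Mul(-1, -2), Pow(-4, -1)), Mul(0, Pow(3, -1))), -2), Rational(7, 5)) = Mul(Add(Add(Mul(2, Rational(-1, 4)), Mul(0, Rational(1, 3))), -2), Rational(7, 5)) = Mul(Add(Add(Rational(-1, 2), 0), -2), Rational(7, 5)) = Mul(Add(Rational(-1, 2), -2), Rational(7, 5)) = Mul(Rational(-5, 2), Rational(7, 5)) = Rational(-7, 2) ≈ -3.5000)
Mul(-44, Add(K, 25)) = Mul(-44, Add(Rational(-7, 2), 25)) = Mul(-44, Rational(43, 2)) = -946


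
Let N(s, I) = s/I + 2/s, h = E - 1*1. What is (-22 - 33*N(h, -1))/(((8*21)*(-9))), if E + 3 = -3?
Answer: 1705/10584 ≈ 0.16109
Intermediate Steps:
E = -6 (E = -3 - 3 = -6)
h = -7 (h = -6 - 1*1 = -6 - 1 = -7)
N(s, I) = 2/s + s/I
(-22 - 33*N(h, -1))/(((8*21)*(-9))) = (-22 - 33*(2/(-7) - 7/(-1)))/(((8*21)*(-9))) = (-22 - 33*(2*(-1/7) - 7*(-1)))/((168*(-9))) = (-22 - 33*(-2/7 + 7))/(-1512) = (-22 - 33*47/7)*(-1/1512) = (-22 - 1551/7)*(-1/1512) = -1705/7*(-1/1512) = 1705/10584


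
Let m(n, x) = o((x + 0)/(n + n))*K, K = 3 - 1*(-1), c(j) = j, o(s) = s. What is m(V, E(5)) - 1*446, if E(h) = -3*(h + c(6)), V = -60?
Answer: -4449/10 ≈ -444.90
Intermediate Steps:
E(h) = -18 - 3*h (E(h) = -3*(h + 6) = -3*(6 + h) = -18 - 3*h)
K = 4 (K = 3 + 1 = 4)
m(n, x) = 2*x/n (m(n, x) = ((x + 0)/(n + n))*4 = (x/((2*n)))*4 = (x*(1/(2*n)))*4 = (x/(2*n))*4 = 2*x/n)
m(V, E(5)) - 1*446 = 2*(-18 - 3*5)/(-60) - 1*446 = 2*(-18 - 15)*(-1/60) - 446 = 2*(-33)*(-1/60) - 446 = 11/10 - 446 = -4449/10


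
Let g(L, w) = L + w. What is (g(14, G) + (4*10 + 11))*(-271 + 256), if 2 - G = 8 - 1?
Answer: -900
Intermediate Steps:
G = -5 (G = 2 - (8 - 1) = 2 - 1*7 = 2 - 7 = -5)
(g(14, G) + (4*10 + 11))*(-271 + 256) = ((14 - 5) + (4*10 + 11))*(-271 + 256) = (9 + (40 + 11))*(-15) = (9 + 51)*(-15) = 60*(-15) = -900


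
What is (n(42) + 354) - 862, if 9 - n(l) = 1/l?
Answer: -20959/42 ≈ -499.02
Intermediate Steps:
n(l) = 9 - 1/l
(n(42) + 354) - 862 = ((9 - 1/42) + 354) - 862 = (377/42 + 354) - 862 = 15245/42 - 862 = -20959/42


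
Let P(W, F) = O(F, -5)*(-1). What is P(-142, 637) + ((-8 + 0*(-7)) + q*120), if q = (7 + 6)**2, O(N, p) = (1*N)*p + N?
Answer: 22820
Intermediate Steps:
O(N, p) = N + N*p (O(N, p) = N*p + N = N + N*p)
q = 169 (q = 13**2 = 169)
P(W, F) = 4*F (P(W, F) = (F*(1 - 5))*(-1) = (F*(-4))*(-1) = -4*F*(-1) = 4*F)
P(-142, 637) + ((-8 + 0*(-7)) + q*120) = 4*637 + ((-8 + 0*(-7)) + 169*120) = 2548 + ((-8 + 0) + 20280) = 2548 + (-8 + 20280) = 2548 + 20272 = 22820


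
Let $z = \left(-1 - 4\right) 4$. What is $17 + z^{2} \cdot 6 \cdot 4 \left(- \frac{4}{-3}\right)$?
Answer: $12817$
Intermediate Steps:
$z = -20$ ($z = \left(-5\right) 4 = -20$)
$17 + z^{2} \cdot 6 \cdot 4 \left(- \frac{4}{-3}\right) = 17 + \left(-20\right)^{2} \cdot 6 \cdot 4 \left(- \frac{4}{-3}\right) = 17 + 400 \cdot 24 \left(\left(-4\right) \left(- \frac{1}{3}\right)\right) = 17 + 400 \cdot 24 \cdot \frac{4}{3} = 17 + 400 \cdot 32 = 17 + 12800 = 12817$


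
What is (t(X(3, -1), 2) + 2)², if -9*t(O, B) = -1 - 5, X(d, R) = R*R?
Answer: 64/9 ≈ 7.1111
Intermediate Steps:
X(d, R) = R²
t(O, B) = ⅔ (t(O, B) = -(-1 - 5)/9 = -⅑*(-6) = ⅔)
(t(X(3, -1), 2) + 2)² = (⅔ + 2)² = (8/3)² = 64/9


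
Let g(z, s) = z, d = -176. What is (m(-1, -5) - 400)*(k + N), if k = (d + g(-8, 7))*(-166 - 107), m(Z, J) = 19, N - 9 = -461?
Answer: -18966180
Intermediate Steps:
N = -452 (N = 9 - 461 = -452)
k = 50232 (k = (-176 - 8)*(-166 - 107) = -184*(-273) = 50232)
(m(-1, -5) - 400)*(k + N) = (19 - 400)*(50232 - 452) = -381*49780 = -18966180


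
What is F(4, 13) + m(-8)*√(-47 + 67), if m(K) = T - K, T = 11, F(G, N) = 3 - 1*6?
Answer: -3 + 38*√5 ≈ 81.971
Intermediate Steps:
F(G, N) = -3 (F(G, N) = 3 - 6 = -3)
m(K) = 11 - K
F(4, 13) + m(-8)*√(-47 + 67) = -3 + (11 - 1*(-8))*√(-47 + 67) = -3 + (11 + 8)*√20 = -3 + 19*(2*√5) = -3 + 38*√5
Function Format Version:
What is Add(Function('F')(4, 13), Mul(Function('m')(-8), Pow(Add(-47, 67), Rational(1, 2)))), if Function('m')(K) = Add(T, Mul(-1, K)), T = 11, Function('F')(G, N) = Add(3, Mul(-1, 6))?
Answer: Add(-3, Mul(38, Pow(5, Rational(1, 2)))) ≈ 81.971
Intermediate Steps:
Function('F')(G, N) = -3 (Function('F')(G, N) = Add(3, -6) = -3)
Function('m')(K) = Add(11, Mul(-1, K))
Add(Function('F')(4, 13), Mul(Function('m')(-8), Pow(Add(-47, 67), Rational(1, 2)))) = Add(-3, Mul(Add(11, Mul(-1, -8)), Pow(Add(-47, 67), Rational(1, 2)))) = Add(-3, Mul(Add(11, 8), Pow(20, Rational(1, 2)))) = Add(-3, Mul(19, Mul(2, Pow(5, Rational(1, 2))))) = Add(-3, Mul(38, Pow(5, Rational(1, 2))))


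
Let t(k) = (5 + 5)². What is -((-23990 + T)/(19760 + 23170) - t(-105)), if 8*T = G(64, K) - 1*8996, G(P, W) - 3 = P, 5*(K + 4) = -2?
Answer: 34544849/343440 ≈ 100.58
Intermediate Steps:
K = -22/5 (K = -4 + (⅕)*(-2) = -4 - ⅖ = -22/5 ≈ -4.4000)
G(P, W) = 3 + P
t(k) = 100 (t(k) = 10² = 100)
T = -8929/8 (T = ((3 + 64) - 1*8996)/8 = (67 - 8996)/8 = (⅛)*(-8929) = -8929/8 ≈ -1116.1)
-((-23990 + T)/(19760 + 23170) - t(-105)) = -((-23990 - 8929/8)/(19760 + 23170) - 1*100) = -(-200849/8/42930 - 100) = -(-200849/8*1/42930 - 100) = -(-200849/343440 - 100) = -1*(-34544849/343440) = 34544849/343440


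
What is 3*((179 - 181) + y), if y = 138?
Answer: 408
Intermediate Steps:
3*((179 - 181) + y) = 3*((179 - 181) + 138) = 3*(-2 + 138) = 3*136 = 408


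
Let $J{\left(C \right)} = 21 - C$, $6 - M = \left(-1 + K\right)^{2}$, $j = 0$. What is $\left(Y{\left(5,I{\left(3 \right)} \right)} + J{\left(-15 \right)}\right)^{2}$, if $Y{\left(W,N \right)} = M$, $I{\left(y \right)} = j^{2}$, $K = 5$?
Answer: $676$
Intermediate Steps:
$I{\left(y \right)} = 0$ ($I{\left(y \right)} = 0^{2} = 0$)
$M = -10$ ($M = 6 - \left(-1 + 5\right)^{2} = 6 - 4^{2} = 6 - 16 = -10$)
$Y{\left(W,N \right)} = -10$
$\left(Y{\left(5,I{\left(3 \right)} \right)} + J{\left(-15 \right)}\right)^{2} = \left(-10 + \left(21 - -15\right)\right)^{2} = \left(-10 + \left(21 + 15\right)\right)^{2} = \left(-10 + 36\right)^{2} = 26^{2} = 676$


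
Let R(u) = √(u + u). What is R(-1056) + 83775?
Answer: 83775 + 8*I*√33 ≈ 83775.0 + 45.956*I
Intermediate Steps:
R(u) = √2*√u (R(u) = √(2*u) = √2*√u)
R(-1056) + 83775 = √2*√(-1056) + 83775 = √2*(4*I*√66) + 83775 = 8*I*√33 + 83775 = 83775 + 8*I*√33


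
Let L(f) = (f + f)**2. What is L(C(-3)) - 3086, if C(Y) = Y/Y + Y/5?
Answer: -77134/25 ≈ -3085.4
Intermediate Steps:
C(Y) = 1 + Y/5 (C(Y) = 1 + Y*(1/5) = 1 + Y/5)
L(f) = 4*f**2 (L(f) = (2*f)**2 = 4*f**2)
L(C(-3)) - 3086 = 4*(1 + (1/5)*(-3))**2 - 3086 = 4*(1 - 3/5)**2 - 3086 = 4*(2/5)**2 - 3086 = 4*(4/25) - 3086 = 16/25 - 3086 = -77134/25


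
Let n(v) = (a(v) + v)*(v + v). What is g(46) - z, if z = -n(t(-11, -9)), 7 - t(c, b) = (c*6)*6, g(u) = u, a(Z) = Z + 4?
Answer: 652906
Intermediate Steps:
a(Z) = 4 + Z
t(c, b) = 7 - 36*c (t(c, b) = 7 - c*6*6 = 7 - 6*c*6 = 7 - 36*c)
n(v) = 2*v*(4 + 2*v) (n(v) = ((4 + v) + v)*(v + v) = (4 + 2*v)*(2*v) = 2*v*(4 + 2*v))
z = -652860 (z = -4*(7 - 36*(-11))*(2 + (7 - 36*(-11))) = -4*(7 + 396)*(2 + (7 + 396)) = -4*403*(2 + 403) = -4*403*405 = -1*652860 = -652860)
g(46) - z = 46 - 1*(-652860) = 46 + 652860 = 652906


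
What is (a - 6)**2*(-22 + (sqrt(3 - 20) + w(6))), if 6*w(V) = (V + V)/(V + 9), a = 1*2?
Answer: -5248/15 + 16*I*sqrt(17) ≈ -349.87 + 65.97*I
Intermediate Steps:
a = 2
w(V) = V/(3*(9 + V)) (w(V) = ((V + V)/(V + 9))/6 = ((2*V)/(9 + V))/6 = (2*V/(9 + V))/6 = V/(3*(9 + V)))
(a - 6)**2*(-22 + (sqrt(3 - 20) + w(6))) = (2 - 6)**2*(-22 + (sqrt(3 - 20) + (1/3)*6/(9 + 6))) = (-4)**2*(-22 + (sqrt(-17) + (1/3)*6/15)) = 16*(-22 + (I*sqrt(17) + (1/3)*6*(1/15))) = 16*(-22 + (I*sqrt(17) + 2/15)) = 16*(-22 + (2/15 + I*sqrt(17))) = 16*(-328/15 + I*sqrt(17)) = -5248/15 + 16*I*sqrt(17)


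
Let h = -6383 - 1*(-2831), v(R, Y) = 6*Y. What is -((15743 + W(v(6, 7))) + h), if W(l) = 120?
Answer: -12311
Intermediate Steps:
h = -3552 (h = -6383 + 2831 = -3552)
-((15743 + W(v(6, 7))) + h) = -((15743 + 120) - 3552) = -(15863 - 3552) = -1*12311 = -12311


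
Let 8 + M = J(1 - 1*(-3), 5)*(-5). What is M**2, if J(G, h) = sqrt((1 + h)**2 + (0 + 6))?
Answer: 1114 + 80*sqrt(42) ≈ 1632.5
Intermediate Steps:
J(G, h) = sqrt(6 + (1 + h)**2) (J(G, h) = sqrt((1 + h)**2 + 6) = sqrt(6 + (1 + h)**2))
M = -8 - 5*sqrt(42) (M = -8 + sqrt(6 + (1 + 5)**2)*(-5) = -8 + sqrt(6 + 6**2)*(-5) = -8 + sqrt(6 + 36)*(-5) = -8 + sqrt(42)*(-5) = -8 - 5*sqrt(42) ≈ -40.404)
M**2 = (-8 - 5*sqrt(42))**2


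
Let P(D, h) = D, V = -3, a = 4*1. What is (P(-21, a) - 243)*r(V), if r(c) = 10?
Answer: -2640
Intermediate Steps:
a = 4
(P(-21, a) - 243)*r(V) = (-21 - 243)*10 = -264*10 = -2640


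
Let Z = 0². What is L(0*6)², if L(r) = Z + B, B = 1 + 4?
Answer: 25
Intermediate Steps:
Z = 0
B = 5
L(r) = 5 (L(r) = 0 + 5 = 5)
L(0*6)² = 5² = 25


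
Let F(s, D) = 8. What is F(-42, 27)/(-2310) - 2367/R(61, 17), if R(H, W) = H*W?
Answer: -2738033/1197735 ≈ -2.2860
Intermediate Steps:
F(-42, 27)/(-2310) - 2367/R(61, 17) = 8/(-2310) - 2367/(61*17) = 8*(-1/2310) - 2367/1037 = -4/1155 - 2367*1/1037 = -4/1155 - 2367/1037 = -2738033/1197735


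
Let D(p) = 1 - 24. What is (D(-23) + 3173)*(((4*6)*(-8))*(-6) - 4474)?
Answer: -10464300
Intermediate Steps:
D(p) = -23
(D(-23) + 3173)*(((4*6)*(-8))*(-6) - 4474) = (-23 + 3173)*(((4*6)*(-8))*(-6) - 4474) = 3150*((24*(-8))*(-6) - 4474) = 3150*(-192*(-6) - 4474) = 3150*(1152 - 4474) = 3150*(-3322) = -10464300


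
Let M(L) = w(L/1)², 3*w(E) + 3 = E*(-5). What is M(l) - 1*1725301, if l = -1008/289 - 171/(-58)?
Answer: -484748578411875/280964644 ≈ -1.7253e+6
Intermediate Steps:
l = -9045/16762 (l = -1008*1/289 - 171*(-1/58) = -1008/289 + 171/58 = -9045/16762 ≈ -0.53961)
w(E) = -1 - 5*E/3 (w(E) = -1 + (E*(-5))/3 = -1 + (-5*E)/3 = -1 - 5*E/3)
M(L) = (-1 - 5*L/3)² (M(L) = (-1 - 5*L/(3*1))² = (-1 - 5*L/3)²)
M(l) - 1*1725301 = (3 + 5*(-9045/16762))²/9 - 1*1725301 = (3 - 45225/16762)²/9 - 1725301 = (5061/16762)²/9 - 1725301 = (⅑)*(25613721/280964644) - 1725301 = 2845969/280964644 - 1725301 = -484748578411875/280964644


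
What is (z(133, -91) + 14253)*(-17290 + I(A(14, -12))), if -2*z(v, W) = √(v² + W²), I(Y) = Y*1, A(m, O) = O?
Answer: -246605406 + 60557*√530 ≈ -2.4521e+8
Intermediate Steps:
I(Y) = Y
z(v, W) = -√(W² + v²)/2 (z(v, W) = -√(v² + W²)/2 = -√(W² + v²)/2)
(z(133, -91) + 14253)*(-17290 + I(A(14, -12))) = (-√((-91)² + 133²)/2 + 14253)*(-17290 - 12) = (-√(8281 + 17689)/2 + 14253)*(-17302) = (-7*√530/2 + 14253)*(-17302) = (14253 - 7*√530/2)*(-17302) = -246605406 + 60557*√530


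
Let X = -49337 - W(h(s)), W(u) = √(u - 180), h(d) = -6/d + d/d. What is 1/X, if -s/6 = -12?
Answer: -592044/29209676977 + 2*I*√6447/29209676977 ≈ -2.0269e-5 + 5.4977e-9*I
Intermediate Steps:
s = 72 (s = -6*(-12) = 72)
h(d) = 1 - 6/d (h(d) = -6/d + 1 = 1 - 6/d)
W(u) = √(-180 + u)
X = -49337 - I*√6447/6 (X = -49337 - √(-180 + (-6 + 72)/72) = -49337 - √(-180 + (1/72)*66) = -49337 - √(-180 + 11/12) = -49337 - √(-2149/12) = -49337 - I*√6447/6 ≈ -49337.0 - 13.382*I)
1/X = 1/(-49337 - I*√6447/6)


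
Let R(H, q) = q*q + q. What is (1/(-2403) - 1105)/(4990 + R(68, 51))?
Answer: -1327658/9181863 ≈ -0.14460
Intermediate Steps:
R(H, q) = q + q² (R(H, q) = q² + q = q + q²)
(1/(-2403) - 1105)/(4990 + R(68, 51)) = (1/(-2403) - 1105)/(4990 + 51*(1 + 51)) = (-1/2403 - 1105)/(4990 + 51*52) = -2655316/(2403*(4990 + 2652)) = -2655316/2403/7642 = -2655316/2403*1/7642 = -1327658/9181863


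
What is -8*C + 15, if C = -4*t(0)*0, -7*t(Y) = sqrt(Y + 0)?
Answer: 15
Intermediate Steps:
t(Y) = -sqrt(Y)/7 (t(Y) = -sqrt(Y + 0)/7 = -sqrt(Y)/7)
C = 0 (C = -(-4)*sqrt(0)/7*0 = -(-4)*0/7*0 = -4*0*0 = 0*0 = 0)
-8*C + 15 = -8*0 + 15 = 0 + 15 = 15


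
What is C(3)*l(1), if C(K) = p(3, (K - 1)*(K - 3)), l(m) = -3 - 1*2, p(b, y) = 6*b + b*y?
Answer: -90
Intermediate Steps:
l(m) = -5 (l(m) = -3 - 2 = -5)
C(K) = 18 + 3*(-1 + K)*(-3 + K) (C(K) = 3*(6 + (K - 1)*(K - 3)) = 3*(6 + (-1 + K)*(-3 + K)) = 18 + 3*(-1 + K)*(-3 + K))
C(3)*l(1) = (27 - 12*3 + 3*3²)*(-5) = (27 - 36 + 3*9)*(-5) = (27 - 36 + 27)*(-5) = 18*(-5) = -90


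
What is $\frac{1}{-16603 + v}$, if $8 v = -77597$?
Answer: $- \frac{8}{210421} \approx -3.8019 \cdot 10^{-5}$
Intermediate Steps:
$v = - \frac{77597}{8}$ ($v = \frac{1}{8} \left(-77597\right) = - \frac{77597}{8} \approx -9699.6$)
$\frac{1}{-16603 + v} = \frac{1}{-16603 - \frac{77597}{8}} = \frac{1}{- \frac{210421}{8}} = - \frac{8}{210421}$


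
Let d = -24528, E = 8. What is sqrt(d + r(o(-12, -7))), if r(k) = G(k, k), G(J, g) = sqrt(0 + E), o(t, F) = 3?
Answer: sqrt(-24528 + 2*sqrt(2)) ≈ 156.61*I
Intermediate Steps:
G(J, g) = 2*sqrt(2) (G(J, g) = sqrt(0 + 8) = sqrt(8) = 2*sqrt(2))
r(k) = 2*sqrt(2)
sqrt(d + r(o(-12, -7))) = sqrt(-24528 + 2*sqrt(2))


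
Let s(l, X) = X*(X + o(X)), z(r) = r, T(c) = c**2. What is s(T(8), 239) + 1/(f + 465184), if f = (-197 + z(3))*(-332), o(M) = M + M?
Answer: 90752473897/529592 ≈ 1.7136e+5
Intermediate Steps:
o(M) = 2*M
s(l, X) = 3*X**2 (s(l, X) = X*(X + 2*X) = X*(3*X) = 3*X**2)
f = 64408 (f = (-197 + 3)*(-332) = -194*(-332) = 64408)
s(T(8), 239) + 1/(f + 465184) = 3*239**2 + 1/(64408 + 465184) = 3*57121 + 1/529592 = 171363 + 1/529592 = 90752473897/529592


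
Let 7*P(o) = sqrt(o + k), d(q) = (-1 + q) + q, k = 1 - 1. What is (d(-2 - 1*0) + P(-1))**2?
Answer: (35 - I)**2/49 ≈ 24.98 - 1.4286*I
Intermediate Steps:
k = 0
d(q) = -1 + 2*q
P(o) = sqrt(o)/7 (P(o) = sqrt(o + 0)/7 = sqrt(o)/7)
(d(-2 - 1*0) + P(-1))**2 = ((-1 + 2*(-2 - 1*0)) + sqrt(-1)/7)**2 = ((-1 + 2*(-2 + 0)) + I/7)**2 = ((-1 + 2*(-2)) + I/7)**2 = ((-1 - 4) + I/7)**2 = (-5 + I/7)**2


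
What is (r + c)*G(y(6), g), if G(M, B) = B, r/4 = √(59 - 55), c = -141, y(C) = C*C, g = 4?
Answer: -532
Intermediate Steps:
y(C) = C²
r = 8 (r = 4*√(59 - 55) = 4*√4 = 4*2 = 8)
(r + c)*G(y(6), g) = (8 - 141)*4 = -133*4 = -532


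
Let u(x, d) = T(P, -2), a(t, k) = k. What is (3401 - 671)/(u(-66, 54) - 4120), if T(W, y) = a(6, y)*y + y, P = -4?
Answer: -1365/2059 ≈ -0.66294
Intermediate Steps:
T(W, y) = y + y**2 (T(W, y) = y*y + y = y**2 + y = y + y**2)
u(x, d) = 2 (u(x, d) = -2*(1 - 2) = -2*(-1) = 2)
(3401 - 671)/(u(-66, 54) - 4120) = (3401 - 671)/(2 - 4120) = 2730/(-4118) = 2730*(-1/4118) = -1365/2059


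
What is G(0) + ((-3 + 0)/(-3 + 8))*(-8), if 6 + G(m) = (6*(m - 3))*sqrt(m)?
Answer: -6/5 ≈ -1.2000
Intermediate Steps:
G(m) = -6 + sqrt(m)*(-18 + 6*m) (G(m) = -6 + (6*(m - 3))*sqrt(m) = -6 + (6*(-3 + m))*sqrt(m) = -6 + (-18 + 6*m)*sqrt(m) = -6 + sqrt(m)*(-18 + 6*m))
G(0) + ((-3 + 0)/(-3 + 8))*(-8) = (-6 - 18*sqrt(0) + 6*0**(3/2)) + ((-3 + 0)/(-3 + 8))*(-8) = (-6 - 18*0 + 6*0) - 3/5*(-8) = (-6 + 0 + 0) - 3*1/5*(-8) = -6 - 3/5*(-8) = -6 + 24/5 = -6/5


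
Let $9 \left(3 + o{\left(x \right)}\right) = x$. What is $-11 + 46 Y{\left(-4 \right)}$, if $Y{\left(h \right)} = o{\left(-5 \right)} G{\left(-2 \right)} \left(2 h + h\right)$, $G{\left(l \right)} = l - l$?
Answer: $-11$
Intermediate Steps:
$G{\left(l \right)} = 0$
$o{\left(x \right)} = -3 + \frac{x}{9}$
$Y{\left(h \right)} = 0$ ($Y{\left(h \right)} = \left(-3 + \frac{1}{9} \left(-5\right)\right) 0 \left(2 h + h\right) = \left(-3 - \frac{5}{9}\right) 0 \cdot 3 h = \left(- \frac{32}{9}\right) 0 \cdot 3 h = 0 \cdot 3 h = 0$)
$-11 + 46 Y{\left(-4 \right)} = -11 + 46 \cdot 0 = -11 + 0 = -11$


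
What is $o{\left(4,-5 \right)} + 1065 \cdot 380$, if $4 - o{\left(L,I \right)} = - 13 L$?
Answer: $404756$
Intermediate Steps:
$o{\left(L,I \right)} = 4 + 13 L$ ($o{\left(L,I \right)} = 4 - - 13 L = 4 + 13 L$)
$o{\left(4,-5 \right)} + 1065 \cdot 380 = \left(4 + 13 \cdot 4\right) + 1065 \cdot 380 = \left(4 + 52\right) + 404700 = 56 + 404700 = 404756$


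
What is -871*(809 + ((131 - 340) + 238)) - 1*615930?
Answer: -1345828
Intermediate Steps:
-871*(809 + ((131 - 340) + 238)) - 1*615930 = -871*(809 + (-209 + 238)) - 615930 = -871*(809 + 29) - 615930 = -871*838 - 615930 = -729898 - 615930 = -1345828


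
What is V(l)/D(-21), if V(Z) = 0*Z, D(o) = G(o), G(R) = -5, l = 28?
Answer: 0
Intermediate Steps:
D(o) = -5
V(Z) = 0
V(l)/D(-21) = 0/(-5) = 0*(-⅕) = 0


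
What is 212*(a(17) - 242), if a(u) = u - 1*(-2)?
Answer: -47276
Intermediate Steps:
a(u) = 2 + u (a(u) = u + 2 = 2 + u)
212*(a(17) - 242) = 212*((2 + 17) - 242) = 212*(19 - 242) = 212*(-223) = -47276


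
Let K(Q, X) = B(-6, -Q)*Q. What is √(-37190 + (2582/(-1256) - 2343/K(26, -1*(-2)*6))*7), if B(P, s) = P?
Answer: I*√618174655202/4082 ≈ 192.61*I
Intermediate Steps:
K(Q, X) = -6*Q
√(-37190 + (2582/(-1256) - 2343/K(26, -1*(-2)*6))*7) = √(-37190 + (2582/(-1256) - 2343/((-6*26)))*7) = √(-37190 + (2582*(-1/1256) - 2343/(-156))*7) = √(-37190 + (-1291/628 - 2343*(-1/156))*7) = √(-37190 + (-1291/628 + 781/52)*7) = √(-37190 + (52917/4082)*7) = √(-37190 + 370419/4082) = √(-151439161/4082) = I*√618174655202/4082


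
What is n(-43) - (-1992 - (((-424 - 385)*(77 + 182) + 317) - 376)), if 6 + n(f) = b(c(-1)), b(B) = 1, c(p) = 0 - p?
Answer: -207603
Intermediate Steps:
c(p) = -p
n(f) = -5 (n(f) = -6 + 1 = -5)
n(-43) - (-1992 - (((-424 - 385)*(77 + 182) + 317) - 376)) = -5 - (-1992 - (((-424 - 385)*(77 + 182) + 317) - 376)) = -5 - (-1992 - ((-809*259 + 317) - 376)) = -5 - (-1992 - ((-209531 + 317) - 376)) = -5 - (-1992 - (-209214 - 376)) = -5 - (-1992 - 1*(-209590)) = -5 - (-1992 + 209590) = -5 - 1*207598 = -5 - 207598 = -207603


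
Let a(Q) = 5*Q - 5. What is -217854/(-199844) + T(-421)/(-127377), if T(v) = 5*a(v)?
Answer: 14928971579/12727764594 ≈ 1.1729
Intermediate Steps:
a(Q) = -5 + 5*Q
T(v) = -25 + 25*v (T(v) = 5*(-5 + 5*v) = -25 + 25*v)
-217854/(-199844) + T(-421)/(-127377) = -217854/(-199844) + (-25 + 25*(-421))/(-127377) = -217854*(-1/199844) + (-25 - 10525)*(-1/127377) = 108927/99922 - 10550*(-1/127377) = 108927/99922 + 10550/127377 = 14928971579/12727764594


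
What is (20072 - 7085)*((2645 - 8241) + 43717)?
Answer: 495077427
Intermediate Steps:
(20072 - 7085)*((2645 - 8241) + 43717) = 12987*(-5596 + 43717) = 12987*38121 = 495077427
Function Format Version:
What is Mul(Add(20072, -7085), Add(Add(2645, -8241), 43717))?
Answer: 495077427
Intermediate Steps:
Mul(Add(20072, -7085), Add(Add(2645, -8241), 43717)) = Mul(12987, Add(-5596, 43717)) = Mul(12987, 38121) = 495077427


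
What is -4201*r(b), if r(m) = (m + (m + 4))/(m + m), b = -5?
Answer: -12603/5 ≈ -2520.6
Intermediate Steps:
r(m) = (4 + 2*m)/(2*m) (r(m) = (m + (4 + m))/((2*m)) = (4 + 2*m)*(1/(2*m)) = (4 + 2*m)/(2*m))
-4201*r(b) = -4201*(2 - 5)/(-5) = -(-4201)*(-3)/5 = -4201*3/5 = -12603/5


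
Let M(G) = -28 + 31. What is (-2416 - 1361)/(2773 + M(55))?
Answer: -3777/2776 ≈ -1.3606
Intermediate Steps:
M(G) = 3
(-2416 - 1361)/(2773 + M(55)) = (-2416 - 1361)/(2773 + 3) = -3777/2776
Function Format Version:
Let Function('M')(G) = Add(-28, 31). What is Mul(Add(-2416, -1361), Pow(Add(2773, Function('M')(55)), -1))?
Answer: Rational(-3777, 2776) ≈ -1.3606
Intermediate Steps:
Function('M')(G) = 3
Mul(Add(-2416, -1361), Pow(Add(2773, Function('M')(55)), -1)) = Mul(Add(-2416, -1361), Pow(Add(2773, 3), -1)) = Mul(-3777, Pow(2776, -1)) = Mul(-3777, Rational(1, 2776)) = Rational(-3777, 2776)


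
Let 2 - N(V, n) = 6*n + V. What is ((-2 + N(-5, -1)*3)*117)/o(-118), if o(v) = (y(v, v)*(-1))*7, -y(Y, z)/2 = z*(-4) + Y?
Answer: 1443/1652 ≈ 0.87349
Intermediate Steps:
y(Y, z) = -2*Y + 8*z (y(Y, z) = -2*(z*(-4) + Y) = -2*(-4*z + Y) = -2*(Y - 4*z) = -2*Y + 8*z)
N(V, n) = 2 - V - 6*n (N(V, n) = 2 - (6*n + V) = 2 - (V + 6*n) = 2 + (-V - 6*n) = 2 - V - 6*n)
o(v) = -42*v (o(v) = ((-2*v + 8*v)*(-1))*7 = ((6*v)*(-1))*7 = -6*v*7 = -42*v)
((-2 + N(-5, -1)*3)*117)/o(-118) = ((-2 + (2 - 1*(-5) - 6*(-1))*3)*117)/((-42*(-118))) = ((-2 + (2 + 5 + 6)*3)*117)/4956 = ((-2 + 13*3)*117)*(1/4956) = ((-2 + 39)*117)*(1/4956) = (37*117)*(1/4956) = 4329*(1/4956) = 1443/1652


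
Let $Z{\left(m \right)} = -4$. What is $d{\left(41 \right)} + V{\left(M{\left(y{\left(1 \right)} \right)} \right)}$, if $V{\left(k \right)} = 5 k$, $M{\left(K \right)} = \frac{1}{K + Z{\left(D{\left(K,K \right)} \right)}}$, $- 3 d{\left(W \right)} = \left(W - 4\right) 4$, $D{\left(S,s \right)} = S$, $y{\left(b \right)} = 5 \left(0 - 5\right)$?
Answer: $- \frac{4307}{87} \approx -49.506$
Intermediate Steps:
$y{\left(b \right)} = -25$ ($y{\left(b \right)} = 5 \left(-5\right) = -25$)
$d{\left(W \right)} = \frac{16}{3} - \frac{4 W}{3}$ ($d{\left(W \right)} = - \frac{\left(W - 4\right) 4}{3} = - \frac{\left(-4 + W\right) 4}{3} = - \frac{-16 + 4 W}{3} = \frac{16}{3} - \frac{4 W}{3}$)
$M{\left(K \right)} = \frac{1}{-4 + K}$ ($M{\left(K \right)} = \frac{1}{K - 4} = \frac{1}{-4 + K}$)
$d{\left(41 \right)} + V{\left(M{\left(y{\left(1 \right)} \right)} \right)} = \left(\frac{16}{3} - \frac{164}{3}\right) + \frac{5}{-4 - 25} = \left(\frac{16}{3} - \frac{164}{3}\right) + \frac{5}{-29} = - \frac{148}{3} + 5 \left(- \frac{1}{29}\right) = - \frac{148}{3} - \frac{5}{29} = - \frac{4307}{87}$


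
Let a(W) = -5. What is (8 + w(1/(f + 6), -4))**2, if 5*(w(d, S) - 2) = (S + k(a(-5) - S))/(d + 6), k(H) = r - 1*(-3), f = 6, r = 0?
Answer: 13235044/133225 ≈ 99.344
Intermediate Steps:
k(H) = 3 (k(H) = 0 - 1*(-3) = 0 + 3 = 3)
w(d, S) = 2 + (3 + S)/(5*(6 + d)) (w(d, S) = 2 + ((S + 3)/(d + 6))/5 = 2 + ((3 + S)/(6 + d))/5 = 2 + (3 + S)/(5*(6 + d)))
(8 + w(1/(f + 6), -4))**2 = (8 + (63 - 4 + 10/(6 + 6))/(5*(6 + 1/(6 + 6))))**2 = (8 + (63 - 4 + 10/12)/(5*(6 + 1/12)))**2 = (8 + (63 - 4 + 10*(1/12))/(5*(6 + 1/12)))**2 = (8 + (63 - 4 + 5/6)/(5*(73/12)))**2 = (8 + (1/5)*(12/73)*(359/6))**2 = (8 + 718/365)**2 = (3638/365)**2 = 13235044/133225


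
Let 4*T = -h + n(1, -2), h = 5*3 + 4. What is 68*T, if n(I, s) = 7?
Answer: -204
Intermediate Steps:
h = 19 (h = 15 + 4 = 19)
T = -3 (T = (-1*19 + 7)/4 = (-19 + 7)/4 = (1/4)*(-12) = -3)
68*T = 68*(-3) = -204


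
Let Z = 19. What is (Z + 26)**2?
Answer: 2025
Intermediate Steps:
(Z + 26)**2 = (19 + 26)**2 = 45**2 = 2025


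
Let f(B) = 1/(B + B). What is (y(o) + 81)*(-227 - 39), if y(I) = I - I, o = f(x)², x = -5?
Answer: -21546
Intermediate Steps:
f(B) = 1/(2*B)
o = 1/100 (o = ((½)/(-5))² = ((½)*(-⅕))² = (-⅒)² = 1/100 ≈ 0.010000)
y(I) = 0
(y(o) + 81)*(-227 - 39) = (0 + 81)*(-227 - 39) = 81*(-266) = -21546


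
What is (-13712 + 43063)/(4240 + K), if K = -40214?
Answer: -29351/35974 ≈ -0.81590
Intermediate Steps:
(-13712 + 43063)/(4240 + K) = (-13712 + 43063)/(4240 - 40214) = 29351/(-35974) = 29351*(-1/35974) = -29351/35974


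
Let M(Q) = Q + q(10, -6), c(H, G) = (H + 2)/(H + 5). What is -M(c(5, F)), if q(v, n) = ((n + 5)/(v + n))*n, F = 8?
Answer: -11/5 ≈ -2.2000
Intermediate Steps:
c(H, G) = (2 + H)/(5 + H)
q(v, n) = n*(5 + n)/(n + v) (q(v, n) = ((5 + n)/(n + v))*n = n*(5 + n)/(n + v))
M(Q) = 3/2 + Q (M(Q) = Q - 6*(5 - 6)/(-6 + 10) = Q - 6*(-1)/4 = Q - 6*¼*(-1) = Q + 3/2 = 3/2 + Q)
-M(c(5, F)) = -(3/2 + (2 + 5)/(5 + 5)) = -(3/2 + 7/10) = -1*11/5 = -11/5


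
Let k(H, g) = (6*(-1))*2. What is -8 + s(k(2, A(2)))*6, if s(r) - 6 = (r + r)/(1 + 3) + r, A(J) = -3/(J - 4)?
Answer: -80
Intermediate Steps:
A(J) = -3/(-4 + J)
k(H, g) = -12 (k(H, g) = -6*2 = -12)
s(r) = 6 + 3*r/2 (s(r) = 6 + ((r + r)/(1 + 3) + r) = 6 + ((2*r)/4 + r) = 6 + ((2*r)*(1/4) + r) = 6 + (r/2 + r) = 6 + 3*r/2)
-8 + s(k(2, A(2)))*6 = -8 + (6 + (3/2)*(-12))*6 = -8 + (6 - 18)*6 = -8 - 12*6 = -8 - 72 = -80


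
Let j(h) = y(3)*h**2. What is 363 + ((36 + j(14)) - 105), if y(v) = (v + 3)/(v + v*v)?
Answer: 392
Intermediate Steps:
y(v) = (3 + v)/(v + v**2)
j(h) = h**2/2 (j(h) = ((3 + 3)/(3*(1 + 3)))*h**2 = ((1/3)*6/4)*h**2 = ((1/3)*(1/4)*6)*h**2 = h**2/2)
363 + ((36 + j(14)) - 105) = 363 + ((36 + (1/2)*14**2) - 105) = 363 + ((36 + (1/2)*196) - 105) = 363 + ((36 + 98) - 105) = 363 + (134 - 105) = 363 + 29 = 392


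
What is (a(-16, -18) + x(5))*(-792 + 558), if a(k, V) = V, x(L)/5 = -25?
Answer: 33462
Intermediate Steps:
x(L) = -125 (x(L) = 5*(-25) = -125)
(a(-16, -18) + x(5))*(-792 + 558) = (-18 - 125)*(-792 + 558) = -143*(-234) = 33462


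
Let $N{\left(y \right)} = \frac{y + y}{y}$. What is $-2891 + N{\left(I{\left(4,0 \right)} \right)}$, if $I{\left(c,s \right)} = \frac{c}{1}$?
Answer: $-2889$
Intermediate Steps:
$I{\left(c,s \right)} = c$ ($I{\left(c,s \right)} = c 1 = c$)
$N{\left(y \right)} = 2$ ($N{\left(y \right)} = \frac{2 y}{y} = 2$)
$-2891 + N{\left(I{\left(4,0 \right)} \right)} = -2891 + 2 = -2889$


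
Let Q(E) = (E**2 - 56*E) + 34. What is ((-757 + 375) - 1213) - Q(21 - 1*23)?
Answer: -1745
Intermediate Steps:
Q(E) = 34 + E**2 - 56*E
((-757 + 375) - 1213) - Q(21 - 1*23) = ((-757 + 375) - 1213) - (34 + (21 - 1*23)**2 - 56*(21 - 1*23)) = (-382 - 1213) - (34 + (21 - 23)**2 - 56*(21 - 23)) = -1595 - (34 + (-2)**2 - 56*(-2)) = -1595 - (34 + 4 + 112) = -1595 - 1*150 = -1595 - 150 = -1745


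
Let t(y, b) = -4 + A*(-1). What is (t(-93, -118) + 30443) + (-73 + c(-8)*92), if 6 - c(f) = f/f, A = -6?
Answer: 30832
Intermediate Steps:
c(f) = 5 (c(f) = 6 - f/f = 6 - 1*1 = 6 - 1 = 5)
t(y, b) = 2 (t(y, b) = -4 - 6*(-1) = -4 + 6 = 2)
(t(-93, -118) + 30443) + (-73 + c(-8)*92) = (2 + 30443) + (-73 + 5*92) = 30445 + (-73 + 460) = 30445 + 387 = 30832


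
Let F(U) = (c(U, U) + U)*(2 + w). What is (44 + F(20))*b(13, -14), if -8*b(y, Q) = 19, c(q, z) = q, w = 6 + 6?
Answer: -2869/2 ≈ -1434.5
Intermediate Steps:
w = 12
b(y, Q) = -19/8 (b(y, Q) = -⅛*19 = -19/8)
F(U) = 28*U (F(U) = (U + U)*(2 + 12) = (2*U)*14 = 28*U)
(44 + F(20))*b(13, -14) = (44 + 28*20)*(-19/8) = (44 + 560)*(-19/8) = 604*(-19/8) = -2869/2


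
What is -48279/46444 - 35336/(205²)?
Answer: -3670070159/1951809100 ≈ -1.8803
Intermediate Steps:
-48279/46444 - 35336/(205²) = -48279*1/46444 - 35336/42025 = -48279/46444 - 35336*1/42025 = -48279/46444 - 35336/42025 = -3670070159/1951809100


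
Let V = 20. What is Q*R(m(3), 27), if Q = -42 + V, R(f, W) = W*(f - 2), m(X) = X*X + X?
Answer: -5940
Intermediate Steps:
m(X) = X + X² (m(X) = X² + X = X + X²)
R(f, W) = W*(-2 + f)
Q = -22 (Q = -42 + 20 = -22)
Q*R(m(3), 27) = -594*(-2 + 3*(1 + 3)) = -594*(-2 + 3*4) = -594*(-2 + 12) = -594*10 = -22*270 = -5940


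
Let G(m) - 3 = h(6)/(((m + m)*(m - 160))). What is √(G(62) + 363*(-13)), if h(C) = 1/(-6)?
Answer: I*√31978328163/2604 ≈ 68.673*I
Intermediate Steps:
h(C) = -⅙
G(m) = 3 - 1/(12*m*(-160 + m)) (G(m) = 3 - 1/((m - 160)*(m + m))/6 = 3 - 1/(2*m*(-160 + m))/6 = 3 - 1/(12*m*(-160 + m)))
√(G(62) + 363*(-13)) = √((1/12)*(-1 - 5760*62 + 36*62²)/(62*(-160 + 62)) + 363*(-13)) = √((1/12)*(1/62)*(-1 - 357120 + 36*3844)/(-98) - 4719) = √((1/12)*(1/62)*(-1/98)*(-1 - 357120 + 138384) - 4719) = √((1/12)*(1/62)*(-1/98)*(-218737) - 4719) = √(218737/72912 - 4719) = √(-343852991/72912) = I*√31978328163/2604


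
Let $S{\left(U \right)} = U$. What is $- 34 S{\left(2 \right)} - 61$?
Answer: $-129$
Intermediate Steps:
$- 34 S{\left(2 \right)} - 61 = \left(-34\right) 2 - 61 = -68 - 61 = -129$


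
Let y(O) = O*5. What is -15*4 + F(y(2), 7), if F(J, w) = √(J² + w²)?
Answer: -60 + √149 ≈ -47.793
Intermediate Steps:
y(O) = 5*O
-15*4 + F(y(2), 7) = -15*4 + √((5*2)² + 7²) = -60 + √(10² + 49) = -60 + √(100 + 49) = -60 + √149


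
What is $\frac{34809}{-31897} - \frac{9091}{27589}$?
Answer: $- \frac{1250321128}{880006333} \approx -1.4208$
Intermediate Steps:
$\frac{34809}{-31897} - \frac{9091}{27589} = 34809 \left(- \frac{1}{31897}\right) - \frac{9091}{27589} = - \frac{34809}{31897} - \frac{9091}{27589} = - \frac{1250321128}{880006333}$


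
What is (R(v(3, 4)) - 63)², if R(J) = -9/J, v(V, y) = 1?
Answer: 5184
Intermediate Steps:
(R(v(3, 4)) - 63)² = (-9/1 - 63)² = (-9*1 - 63)² = (-9 - 63)² = (-72)² = 5184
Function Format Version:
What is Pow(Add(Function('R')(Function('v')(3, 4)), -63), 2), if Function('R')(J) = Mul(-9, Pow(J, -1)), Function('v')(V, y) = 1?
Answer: 5184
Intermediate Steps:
Pow(Add(Function('R')(Function('v')(3, 4)), -63), 2) = Pow(Add(Mul(-9, Pow(1, -1)), -63), 2) = Pow(Add(Mul(-9, 1), -63), 2) = Pow(Add(-9, -63), 2) = Pow(-72, 2) = 5184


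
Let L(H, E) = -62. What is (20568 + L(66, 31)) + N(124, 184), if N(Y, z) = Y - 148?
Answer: 20482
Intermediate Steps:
N(Y, z) = -148 + Y
(20568 + L(66, 31)) + N(124, 184) = (20568 - 62) + (-148 + 124) = 20506 - 24 = 20482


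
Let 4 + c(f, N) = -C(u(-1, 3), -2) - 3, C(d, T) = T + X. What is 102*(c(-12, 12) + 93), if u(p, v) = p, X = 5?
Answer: 8466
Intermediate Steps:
C(d, T) = 5 + T (C(d, T) = T + 5 = 5 + T)
c(f, N) = -10 (c(f, N) = -4 + (-(5 - 2) - 3) = -4 + (-1*3 - 3) = -4 + (-3 - 3) = -4 - 6 = -10)
102*(c(-12, 12) + 93) = 102*(-10 + 93) = 102*83 = 8466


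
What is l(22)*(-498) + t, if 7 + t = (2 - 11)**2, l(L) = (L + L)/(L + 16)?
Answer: -9550/19 ≈ -502.63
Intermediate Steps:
l(L) = 2*L/(16 + L) (l(L) = (2*L)/(16 + L) = 2*L/(16 + L))
t = 74 (t = -7 + (2 - 11)**2 = -7 + (-9)**2 = -7 + 81 = 74)
l(22)*(-498) + t = (2*22/(16 + 22))*(-498) + 74 = (2*22/38)*(-498) + 74 = (2*22*(1/38))*(-498) + 74 = (22/19)*(-498) + 74 = -10956/19 + 74 = -9550/19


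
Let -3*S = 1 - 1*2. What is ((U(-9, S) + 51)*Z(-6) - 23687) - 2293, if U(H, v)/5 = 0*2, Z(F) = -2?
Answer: -26082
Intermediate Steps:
S = 1/3 (S = -(1 - 1*2)/3 = -(1 - 2)/3 = -1/3*(-1) = 1/3 ≈ 0.33333)
U(H, v) = 0 (U(H, v) = 5*(0*2) = 5*0 = 0)
((U(-9, S) + 51)*Z(-6) - 23687) - 2293 = ((0 + 51)*(-2) - 23687) - 2293 = (51*(-2) - 23687) - 2293 = (-102 - 23687) - 2293 = -23789 - 2293 = -26082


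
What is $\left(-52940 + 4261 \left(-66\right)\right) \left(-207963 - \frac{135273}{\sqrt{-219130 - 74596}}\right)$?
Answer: $69494163858 - \frac{22601818659 i \sqrt{293726}}{146863} \approx 6.9494 \cdot 10^{10} - 8.3407 \cdot 10^{7} i$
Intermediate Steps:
$\left(-52940 + 4261 \left(-66\right)\right) \left(-207963 - \frac{135273}{\sqrt{-219130 - 74596}}\right) = \left(-52940 - 281226\right) \left(-207963 - \frac{135273}{\sqrt{-293726}}\right) = - 334166 \left(-207963 - \frac{135273}{i \sqrt{293726}}\right) = - 334166 \left(-207963 - 135273 \left(- \frac{i \sqrt{293726}}{293726}\right)\right) = - 334166 \left(-207963 + \frac{135273 i \sqrt{293726}}{293726}\right) = 69494163858 - \frac{22601818659 i \sqrt{293726}}{146863}$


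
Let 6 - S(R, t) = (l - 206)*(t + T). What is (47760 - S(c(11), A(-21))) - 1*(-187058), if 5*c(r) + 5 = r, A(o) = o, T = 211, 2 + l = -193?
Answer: 158622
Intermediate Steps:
l = -195 (l = -2 - 193 = -195)
c(r) = -1 + r/5
S(R, t) = 84617 + 401*t (S(R, t) = 6 - (-195 - 206)*(t + 211) = 6 - (-401)*(211 + t) = 6 - (-84611 - 401*t) = 6 + (84611 + 401*t) = 84617 + 401*t)
(47760 - S(c(11), A(-21))) - 1*(-187058) = (47760 - (84617 + 401*(-21))) - 1*(-187058) = (47760 - (84617 - 8421)) + 187058 = (47760 - 1*76196) + 187058 = (47760 - 76196) + 187058 = -28436 + 187058 = 158622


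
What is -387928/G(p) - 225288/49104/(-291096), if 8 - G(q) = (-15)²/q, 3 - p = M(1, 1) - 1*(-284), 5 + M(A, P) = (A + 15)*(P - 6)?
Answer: -457418653495783/10786659312 ≈ -42406.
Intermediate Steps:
M(A, P) = -5 + (-6 + P)*(15 + A) (M(A, P) = -5 + (A + 15)*(P - 6) = -5 + (15 + A)*(-6 + P) = -5 + (-6 + P)*(15 + A))
p = -196 (p = 3 - ((-95 - 6*1 + 15*1 + 1*1) - 1*(-284)) = 3 - ((-95 - 6 + 15 + 1) + 284) = 3 - (-85 + 284) = 3 - 1*199 = 3 - 199 = -196)
G(q) = 8 - 225/q (G(q) = 8 - (-15)²/q = 8 - 225/q)
-387928/G(p) - 225288/49104/(-291096) = -387928/(8 - 225/(-196)) - 225288/49104/(-291096) = -387928/(8 - 225*(-1/196)) - 225288*1/49104*(-1/291096) = -387928/(8 + 225/196) - 3129/682*(-1/291096) = -387928/1793/196 + 1043/66175824 = -387928*196/1793 + 1043/66175824 = -76033888/1793 + 1043/66175824 = -457418653495783/10786659312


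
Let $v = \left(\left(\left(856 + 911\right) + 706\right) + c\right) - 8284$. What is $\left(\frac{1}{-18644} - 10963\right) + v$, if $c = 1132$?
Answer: $- \frac{291629449}{18644} \approx -15642.0$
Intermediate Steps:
$v = -4679$ ($v = \left(\left(\left(856 + 911\right) + 706\right) + 1132\right) - 8284 = \left(\left(1767 + 706\right) + 1132\right) - 8284 = \left(2473 + 1132\right) - 8284 = 3605 - 8284 = -4679$)
$\left(\frac{1}{-18644} - 10963\right) + v = \left(\frac{1}{-18644} - 10963\right) - 4679 = \left(- \frac{1}{18644} - 10963\right) - 4679 = - \frac{204394173}{18644} - 4679 = - \frac{291629449}{18644}$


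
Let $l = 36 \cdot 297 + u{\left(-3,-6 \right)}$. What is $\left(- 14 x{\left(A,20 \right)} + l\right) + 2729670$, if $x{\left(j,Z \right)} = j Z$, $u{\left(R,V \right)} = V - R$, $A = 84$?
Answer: $2716839$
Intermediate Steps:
$x{\left(j,Z \right)} = Z j$
$l = 10689$ ($l = 36 \cdot 297 - 3 = 10692 + \left(-6 + 3\right) = 10692 - 3 = 10689$)
$\left(- 14 x{\left(A,20 \right)} + l\right) + 2729670 = \left(- 14 \cdot 20 \cdot 84 + 10689\right) + 2729670 = \left(\left(-14\right) 1680 + 10689\right) + 2729670 = \left(-23520 + 10689\right) + 2729670 = -12831 + 2729670 = 2716839$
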